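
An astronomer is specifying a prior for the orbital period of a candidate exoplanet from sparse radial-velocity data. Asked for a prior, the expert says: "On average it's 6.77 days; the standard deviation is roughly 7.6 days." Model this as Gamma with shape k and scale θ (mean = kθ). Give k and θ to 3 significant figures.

k ≈ 0.794, θ ≈ 8.53

For Gamma(k, scale θ): mean = kθ, variance = kθ², so CV = 1/√k.
CV = SD/mean = 7.6/6.77 = 1.123, hence k = 1/CV² = 0.794.
Then θ = mean/k = 6.77/0.794 = 8.53.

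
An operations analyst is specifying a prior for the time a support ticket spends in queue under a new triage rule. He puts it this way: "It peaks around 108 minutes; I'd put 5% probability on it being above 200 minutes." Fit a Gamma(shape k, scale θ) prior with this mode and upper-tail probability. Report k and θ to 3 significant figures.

k ≈ 8.33, θ ≈ 14.7

Gamma(k,θ) with k>1 has mode (k−1)θ, so θ = 108/(k−1).
Need P(X < 200) = 0.95 with θ tied to k this way. Start at k = 2, θ = 108: P(X<200) ≈ 0.552.
Too low — raise k to concentrate. Iterating converges to k ≈ 8.33.
Then θ = 108/(8.33−1) ≈ 14.7.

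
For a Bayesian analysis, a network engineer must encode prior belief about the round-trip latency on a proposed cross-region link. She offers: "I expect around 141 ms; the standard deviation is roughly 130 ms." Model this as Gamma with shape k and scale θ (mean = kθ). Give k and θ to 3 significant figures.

k ≈ 1.18, θ ≈ 120

For Gamma(k, scale θ): mean = kθ, variance = kθ², so CV = 1/√k.
CV = SD/mean = 130/141 = 0.922, hence k = 1/CV² = 1.18.
Then θ = mean/k = 141/1.18 = 120.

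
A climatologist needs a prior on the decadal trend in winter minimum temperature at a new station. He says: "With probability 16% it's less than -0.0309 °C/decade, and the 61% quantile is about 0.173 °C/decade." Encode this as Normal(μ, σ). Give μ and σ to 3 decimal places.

μ = 0.128, σ = 0.160

The p-quantile of Normal(μ,σ) is μ + z_p·σ, with z_{0.16} = -0.9945 and z_{0.61} = 0.2793.
Eliminate σ: μ = (z₂·x₁ − z₁·x₂)/(z₂ − z₁) = (0.2793·-0.0309 − (-0.9945)·0.173)/1.274 = 0.128.
Then σ = (x₂ − x₁)/(z₂ − z₁) = (0.173 − -0.0309)/1.274 = 0.160.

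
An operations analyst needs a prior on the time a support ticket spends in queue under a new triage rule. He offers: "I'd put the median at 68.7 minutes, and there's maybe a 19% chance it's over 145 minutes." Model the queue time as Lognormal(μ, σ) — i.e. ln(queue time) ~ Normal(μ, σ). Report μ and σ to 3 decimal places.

μ ≈ 4.230, σ ≈ 0.851

If T ~ Lognormal(μ,σ) then ln T ~ Normal(μ,σ), so the p-quantile of ln T is μ + z_p·σ.
ln(68.7) = 4.23 and ln(145) = 4.977; z_{0.5} = 0, z_{0.81} = 0.8779.
σ = (4.977 − 4.23)/(0.8779 − (0)) = 0.851.
μ = 4.23 − (0)·0.851 = 4.230.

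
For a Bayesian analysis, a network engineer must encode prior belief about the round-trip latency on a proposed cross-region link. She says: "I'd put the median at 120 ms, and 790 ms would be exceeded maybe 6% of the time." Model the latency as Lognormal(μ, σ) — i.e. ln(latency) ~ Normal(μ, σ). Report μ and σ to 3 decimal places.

μ ≈ 4.787, σ ≈ 1.212

If T ~ Lognormal(μ,σ) then ln T ~ Normal(μ,σ), so the p-quantile of ln T is μ + z_p·σ.
ln(120) = 4.787 and ln(790) = 6.672; z_{0.5} = 0, z_{0.94} = 1.555.
σ = (6.672 − 4.787)/(1.555 − (0)) = 1.212.
μ = 4.787 − (0)·1.212 = 4.787.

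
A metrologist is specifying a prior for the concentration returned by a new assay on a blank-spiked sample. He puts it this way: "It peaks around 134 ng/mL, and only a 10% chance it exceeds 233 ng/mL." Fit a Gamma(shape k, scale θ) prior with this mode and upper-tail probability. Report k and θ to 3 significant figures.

Gamma(k,θ) with k>1 has mode (k−1)θ, so θ = 134/(k−1).
Need P(X < 233) = 0.9 with θ tied to k this way. Start at k = 2, θ = 134: P(X<233) ≈ 0.519.
Too low — raise k to concentrate. Iterating converges to k ≈ 7.2.
Then θ = 134/(7.2−1) ≈ 21.6.

k ≈ 7.2, θ ≈ 21.6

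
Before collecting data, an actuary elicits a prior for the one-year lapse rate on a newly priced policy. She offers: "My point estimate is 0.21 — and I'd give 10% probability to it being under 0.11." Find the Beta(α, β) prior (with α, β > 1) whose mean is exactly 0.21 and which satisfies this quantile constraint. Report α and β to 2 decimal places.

α ≈ 4.93, β ≈ 18.53

With mean 0.21 fixed, write α = 0.21s, β = 0.79s where s = α+β.
Need P(θ < 0.11) = 0.1 under Beta(0.21s, 0.79s). Normal approximation: (q−m)/√(m(1−m)/s) ≈ z_{0.1} = -1.28, so s ≈ 0.21·0.79·(-1.28)²/(0.11−0.21)² = 27.2.
At s = 27.2: P(θ<0.11) ≈ 0.081. Adjusting to match 0.1 gives s ≈ 23.46.
So α = 0.21·23.46 ≈ 4.93, β = 0.79·23.46 ≈ 18.53.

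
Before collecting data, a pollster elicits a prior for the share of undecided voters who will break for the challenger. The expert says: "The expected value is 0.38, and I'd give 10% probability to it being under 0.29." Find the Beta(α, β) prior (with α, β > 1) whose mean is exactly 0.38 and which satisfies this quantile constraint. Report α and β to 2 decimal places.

With mean 0.38 fixed, write α = 0.38s, β = 0.62s where s = α+β.
Need P(θ < 0.29) = 0.1 under Beta(0.38s, 0.62s). Normal approximation: (q−m)/√(m(1−m)/s) ≈ z_{0.1} = -1.28, so s ≈ 0.38·0.62·(-1.28)²/(0.29−0.38)² = 47.8.
At s = 47.8: P(θ<0.29) ≈ 0.096. Adjusting to match 0.1 gives s ≈ 46.17.
So α = 0.38·46.17 ≈ 17.54, β = 0.62·46.17 ≈ 28.63.

α ≈ 17.54, β ≈ 28.63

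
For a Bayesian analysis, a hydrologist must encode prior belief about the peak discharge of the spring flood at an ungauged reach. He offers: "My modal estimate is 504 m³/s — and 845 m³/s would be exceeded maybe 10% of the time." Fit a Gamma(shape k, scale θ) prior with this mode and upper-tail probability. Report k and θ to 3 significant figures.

Gamma(k,θ) with k>1 has mode (k−1)θ, so θ = 504/(k−1).
Need P(X < 845) = 0.9 with θ tied to k this way. Start at k = 2, θ = 504: P(X<845) ≈ 0.499.
Too low — raise k to concentrate. Iterating converges to k ≈ 8.08.
Then θ = 504/(8.08−1) ≈ 71.2.

k ≈ 8.08, θ ≈ 71.2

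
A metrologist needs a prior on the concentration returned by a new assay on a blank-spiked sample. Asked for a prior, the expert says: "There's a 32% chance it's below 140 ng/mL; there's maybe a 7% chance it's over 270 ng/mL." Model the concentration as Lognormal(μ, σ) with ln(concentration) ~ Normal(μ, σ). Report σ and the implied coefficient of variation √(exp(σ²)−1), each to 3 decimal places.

σ ≈ 0.338, CV ≈ 0.348

If T ~ Lognormal(μ,σ) then ln T ~ Normal(μ,σ), so the p-quantile of ln T is μ + z_p·σ.
ln(140) = 4.942 and ln(270) = 5.598; z_{0.32} = -0.4677, z_{0.93} = 1.476.
σ = (5.598 − 4.942)/(1.476 − (-0.4677)) = 0.338.
μ = 4.942 − (-0.4677)·0.338 = 5.100.
CV = √(exp(σ²)−1) = √(exp(0.1142)−1) = 0.348.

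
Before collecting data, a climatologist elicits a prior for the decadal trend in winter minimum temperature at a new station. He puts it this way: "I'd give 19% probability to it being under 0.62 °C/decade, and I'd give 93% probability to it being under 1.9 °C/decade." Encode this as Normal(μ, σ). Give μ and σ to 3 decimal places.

For Normal(μ,σ), the p-quantile is μ + z_p·σ. Here z_{0.19} = -0.8779, z_{0.93} = 1.476.
So 0.62 = μ − 0.8779σ and 1.9 = μ + 1.476σ.
Subtracting: σ = (1.9 − 0.62)/(1.476 − (-0.8779)) = 0.544.
Then μ = 0.62 − (-0.8779)·0.544 = 1.097.

μ = 1.097, σ = 0.544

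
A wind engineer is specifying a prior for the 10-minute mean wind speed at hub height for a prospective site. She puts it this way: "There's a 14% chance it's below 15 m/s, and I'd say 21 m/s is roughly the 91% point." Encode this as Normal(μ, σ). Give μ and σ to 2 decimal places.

The p-quantile of Normal(μ,σ) is μ + z_p·σ, with z_{0.14} = -1.08 and z_{0.91} = 1.341.
Eliminate σ: μ = (z₂·x₁ − z₁·x₂)/(z₂ − z₁) = (1.341·15 − (-1.08)·21)/2.421 = 17.68.
Then σ = (x₂ − x₁)/(z₂ − z₁) = (21 − 15)/2.421 = 2.48.

μ = 17.68, σ = 2.48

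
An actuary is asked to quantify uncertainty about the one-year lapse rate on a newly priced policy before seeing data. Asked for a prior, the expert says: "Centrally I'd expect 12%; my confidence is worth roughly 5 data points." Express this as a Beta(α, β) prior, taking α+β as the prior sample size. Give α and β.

α = 0.6, β = 4.4

Under the effective-sample-size interpretation, Beta(α, β) has prior mean α/(α+β) and prior sample size α+β.
So α+β = 5 and α/(α+β) = 0.12, giving α = 0.12·5 = 0.6 and β = 5 − 0.6 = 4.4.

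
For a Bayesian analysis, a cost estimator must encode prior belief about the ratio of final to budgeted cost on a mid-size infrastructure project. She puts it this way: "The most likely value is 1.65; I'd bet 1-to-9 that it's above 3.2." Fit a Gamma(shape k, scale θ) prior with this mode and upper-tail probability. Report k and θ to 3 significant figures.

Gamma(k,θ) with k>1 has mode (k−1)θ, so θ = 1.65/(k−1).
Need P(X < 3.2) = 0.9 with θ tied to k this way. Start at k = 2, θ = 1.65: P(X<3.2) ≈ 0.577.
Too low — raise k to concentrate. Iterating converges to k ≈ 5.36.
Then θ = 1.65/(5.36−1) ≈ 0.378.

k ≈ 5.36, θ ≈ 0.378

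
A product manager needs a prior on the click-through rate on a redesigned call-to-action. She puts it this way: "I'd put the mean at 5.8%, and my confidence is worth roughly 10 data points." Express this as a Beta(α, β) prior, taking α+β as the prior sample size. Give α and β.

α = 0.58, β = 9.42

Under the effective-sample-size interpretation, Beta(α, β) has prior mean α/(α+β) and prior sample size α+β.
So α+β = 10 and α/(α+β) = 0.058, giving α = 0.058·10 = 0.58 and β = 10 − 0.58 = 9.42.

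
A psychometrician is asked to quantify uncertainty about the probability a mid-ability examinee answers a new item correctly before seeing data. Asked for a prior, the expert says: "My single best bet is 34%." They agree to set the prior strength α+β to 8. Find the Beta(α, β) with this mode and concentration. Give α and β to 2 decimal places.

For α,β > 1 the Beta mode is (α−1)/(α+β−2). With α+β = 8, the mode is (α−1)/6.
Set (α−1)/6 = 0.34 → α = 1 + 0.34·6 = 3.04.
β = 8 − α = 4.96.

α = 3.04, β = 4.96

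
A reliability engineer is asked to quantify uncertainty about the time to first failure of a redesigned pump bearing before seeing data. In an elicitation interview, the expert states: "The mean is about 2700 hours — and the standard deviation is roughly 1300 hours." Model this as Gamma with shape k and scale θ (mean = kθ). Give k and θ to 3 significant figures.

For Gamma(k, scale θ): mean = kθ, variance = kθ², so CV = 1/√k.
CV = SD/mean = 1300/2700 = 0.4815, hence k = 1/CV² = 4.31.
Then θ = mean/k = 2700/4.31 = 626.

k ≈ 4.31, θ ≈ 626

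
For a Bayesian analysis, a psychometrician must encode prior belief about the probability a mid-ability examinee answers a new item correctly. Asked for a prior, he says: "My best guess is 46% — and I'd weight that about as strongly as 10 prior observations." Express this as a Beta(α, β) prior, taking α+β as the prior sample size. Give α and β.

α = 4.6, β = 5.4

Under the effective-sample-size interpretation, Beta(α, β) has prior mean α/(α+β) and prior sample size α+β.
So α+β = 10 and α/(α+β) = 0.46, giving α = 0.46·10 = 4.6 and β = 10 − 4.6 = 5.4.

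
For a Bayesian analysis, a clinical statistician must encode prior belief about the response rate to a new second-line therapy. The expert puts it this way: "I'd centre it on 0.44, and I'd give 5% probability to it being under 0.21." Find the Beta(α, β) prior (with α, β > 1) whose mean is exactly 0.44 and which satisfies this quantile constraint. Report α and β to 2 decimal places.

α ≈ 4.83, β ≈ 6.14

With mean 0.44 fixed, write α = 0.44s, β = 0.56s where s = α+β.
Need P(θ < 0.21) = 0.05 under Beta(0.44s, 0.56s). Normal approximation: (q−m)/√(m(1−m)/s) ≈ z_{0.05} = -1.64, so s ≈ 0.44·0.56·(-1.64)²/(0.21−0.44)² = 12.6.
At s = 12.6: P(θ<0.21) ≈ 0.038. Adjusting to match 0.05 gives s ≈ 10.97.
So α = 0.44·10.97 ≈ 4.83, β = 0.56·10.97 ≈ 6.14.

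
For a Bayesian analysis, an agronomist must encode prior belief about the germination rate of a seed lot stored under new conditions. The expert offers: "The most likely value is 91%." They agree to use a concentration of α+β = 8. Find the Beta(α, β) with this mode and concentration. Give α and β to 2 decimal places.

α = 6.46, β = 1.54

For α,β > 1 the Beta mode is (α−1)/(α+β−2). With α+β = 8, the mode is (α−1)/6.
Set (α−1)/6 = 0.91 → α = 1 + 0.91·6 = 6.46.
β = 8 − α = 1.54.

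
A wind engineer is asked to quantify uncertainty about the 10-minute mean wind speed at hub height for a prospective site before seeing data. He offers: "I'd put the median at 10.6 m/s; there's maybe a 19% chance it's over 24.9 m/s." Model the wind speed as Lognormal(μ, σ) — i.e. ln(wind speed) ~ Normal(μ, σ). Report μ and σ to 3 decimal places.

If T ~ Lognormal(μ,σ) then ln T ~ Normal(μ,σ), so the p-quantile of ln T is μ + z_p·σ.
ln(10.6) = 2.361 and ln(24.9) = 3.215; z_{0.5} = 0, z_{0.81} = 0.8779.
σ = (3.215 − 2.361)/(0.8779 − (0)) = 0.973.
μ = 2.361 − (0)·0.973 = 2.361.

μ ≈ 2.361, σ ≈ 0.973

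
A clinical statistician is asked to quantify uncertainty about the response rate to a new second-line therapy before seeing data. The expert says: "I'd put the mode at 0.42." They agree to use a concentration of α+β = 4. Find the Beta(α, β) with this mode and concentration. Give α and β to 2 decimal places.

α = 1.84, β = 2.16

For α,β > 1 the Beta mode is (α−1)/(α+β−2). With α+β = 4, the mode is (α−1)/2.
Set (α−1)/2 = 0.42 → α = 1 + 0.42·2 = 1.84.
β = 4 − α = 2.16.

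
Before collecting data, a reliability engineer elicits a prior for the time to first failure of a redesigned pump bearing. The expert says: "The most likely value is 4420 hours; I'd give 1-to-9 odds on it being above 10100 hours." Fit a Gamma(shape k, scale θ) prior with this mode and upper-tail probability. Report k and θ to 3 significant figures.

k ≈ 3.82, θ ≈ 1570

Gamma(k,θ) with k>1 has mode (k−1)θ, so θ = 4420/(k−1).
Need P(X < 10100) = 0.9 with θ tied to k this way. Start at k = 2, θ = 4420: P(X<10100) ≈ 0.666.
Too low — raise k to concentrate. Iterating converges to k ≈ 3.82.
Then θ = 4420/(3.82−1) ≈ 1570.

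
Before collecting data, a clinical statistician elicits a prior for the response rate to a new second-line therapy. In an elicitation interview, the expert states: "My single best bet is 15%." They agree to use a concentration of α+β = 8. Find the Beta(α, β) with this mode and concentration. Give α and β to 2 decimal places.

For α,β > 1 the Beta mode is (α−1)/(α+β−2). With α+β = 8, the mode is (α−1)/6.
Set (α−1)/6 = 0.15 → α = 1 + 0.15·6 = 1.90.
β = 8 − α = 6.10.

α = 1.90, β = 6.10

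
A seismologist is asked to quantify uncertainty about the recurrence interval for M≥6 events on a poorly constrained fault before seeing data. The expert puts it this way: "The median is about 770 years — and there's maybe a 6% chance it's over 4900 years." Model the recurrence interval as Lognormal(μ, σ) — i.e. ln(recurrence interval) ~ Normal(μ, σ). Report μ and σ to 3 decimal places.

μ ≈ 6.646, σ ≈ 1.190

If T ~ Lognormal(μ,σ) then ln T ~ Normal(μ,σ), so the p-quantile of ln T is μ + z_p·σ.
ln(770) = 6.646 and ln(4900) = 8.497; z_{0.5} = 0, z_{0.94} = 1.555.
σ = (8.497 − 6.646)/(1.555 − (0)) = 1.190.
μ = 6.646 − (0)·1.190 = 6.646.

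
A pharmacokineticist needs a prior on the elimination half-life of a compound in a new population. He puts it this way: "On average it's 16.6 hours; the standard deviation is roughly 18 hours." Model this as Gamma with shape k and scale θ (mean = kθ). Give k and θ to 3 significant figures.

For Gamma(k, scale θ): mean = kθ, variance = kθ², so CV = 1/√k.
CV = SD/mean = 18/16.6 = 1.084, hence k = 1/CV² = 0.85.
Then θ = mean/k = 16.6/0.85 = 19.5.

k ≈ 0.85, θ ≈ 19.5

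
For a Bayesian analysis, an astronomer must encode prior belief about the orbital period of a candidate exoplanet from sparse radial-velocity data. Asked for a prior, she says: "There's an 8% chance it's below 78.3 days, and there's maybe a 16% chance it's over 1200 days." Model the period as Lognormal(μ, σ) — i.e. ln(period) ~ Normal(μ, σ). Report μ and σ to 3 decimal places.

If T ~ Lognormal(μ,σ) then ln T ~ Normal(μ,σ), so the p-quantile of ln T is μ + z_p·σ.
ln(78.3) = 4.361 and ln(1200) = 7.09; z_{0.08} = -1.405, z_{0.84} = 0.9945.
σ = (7.09 − 4.361)/(0.9945 − (-1.405)) = 1.138.
μ = 4.361 − (-1.405)·1.138 = 5.959.

μ ≈ 5.959, σ ≈ 1.138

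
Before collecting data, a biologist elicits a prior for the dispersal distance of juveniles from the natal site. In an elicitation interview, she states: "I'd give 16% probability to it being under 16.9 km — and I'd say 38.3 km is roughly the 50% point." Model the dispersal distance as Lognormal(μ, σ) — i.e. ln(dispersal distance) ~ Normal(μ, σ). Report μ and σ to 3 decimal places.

If T ~ Lognormal(μ,σ) then ln T ~ Normal(μ,σ), so the p-quantile of ln T is μ + z_p·σ.
ln(16.9) = 2.827 and ln(38.3) = 3.645; z_{0.16} = -0.9945, z_{0.5} = 0.
σ = (3.645 − 2.827)/(0 − (-0.9945)) = 0.823.
μ = 2.827 − (-0.9945)·0.823 = 3.645.

μ ≈ 3.645, σ ≈ 0.823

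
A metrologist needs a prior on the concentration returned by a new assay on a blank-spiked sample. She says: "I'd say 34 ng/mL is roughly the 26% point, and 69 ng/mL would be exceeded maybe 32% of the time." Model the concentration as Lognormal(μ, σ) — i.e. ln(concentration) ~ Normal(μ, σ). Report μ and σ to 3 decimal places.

If T ~ Lognormal(μ,σ) then ln T ~ Normal(μ,σ), so the p-quantile of ln T is μ + z_p·σ.
ln(34) = 3.526 and ln(69) = 4.234; z_{0.26} = -0.6433, z_{0.68} = 0.4677.
σ = (4.234 − 3.526)/(0.4677 − (-0.6433)) = 0.637.
μ = 3.526 − (-0.6433)·0.637 = 3.936.

μ ≈ 3.936, σ ≈ 0.637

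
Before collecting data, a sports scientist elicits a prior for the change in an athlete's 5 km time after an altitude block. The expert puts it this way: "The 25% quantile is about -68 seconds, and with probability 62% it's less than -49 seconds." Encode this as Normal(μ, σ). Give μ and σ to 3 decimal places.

μ = -54.923, σ = 19.388

For Normal(μ,σ), the p-quantile is μ + z_p·σ. Here z_{0.25} = -0.6745, z_{0.62} = 0.3055.
So -68 = μ − 0.6745σ and -49 = μ + 0.3055σ.
Subtracting: σ = (-49 − -68)/(0.3055 − (-0.6745)) = 19.388.
Then μ = -68 − (-0.6745)·19.388 = -54.923.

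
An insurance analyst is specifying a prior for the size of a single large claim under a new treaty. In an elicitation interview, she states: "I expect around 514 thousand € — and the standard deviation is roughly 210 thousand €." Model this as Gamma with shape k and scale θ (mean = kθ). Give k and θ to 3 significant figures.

For Gamma(k, scale θ): mean = kθ, variance = kθ², so CV = 1/√k.
CV = SD/mean = 210/514 = 0.4086, hence k = 1/CV² = 5.99.
Then θ = mean/k = 514/5.99 = 85.8.

k ≈ 5.99, θ ≈ 85.8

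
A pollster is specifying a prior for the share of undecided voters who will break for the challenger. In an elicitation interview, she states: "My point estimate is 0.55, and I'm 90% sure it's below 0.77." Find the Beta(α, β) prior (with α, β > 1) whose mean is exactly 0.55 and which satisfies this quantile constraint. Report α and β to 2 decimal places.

α ≈ 4.27, β ≈ 3.49

With mean 0.55 fixed, write α = 0.55s, β = 0.45s where s = α+β.
Need P(θ < 0.77) = 0.9 under Beta(0.55s, 0.45s). Normal approximation: (q−m)/√(m(1−m)/s) ≈ z_{0.9} = 1.28, so s ≈ 0.55·0.45·(1.28)²/(0.77−0.55)² = 8.4.
At s = 8.4: P(θ<0.77) ≈ 0.910. Adjusting to match 0.9 gives s ≈ 7.76.
So α = 0.55·7.76 ≈ 4.27, β = 0.45·7.76 ≈ 3.49.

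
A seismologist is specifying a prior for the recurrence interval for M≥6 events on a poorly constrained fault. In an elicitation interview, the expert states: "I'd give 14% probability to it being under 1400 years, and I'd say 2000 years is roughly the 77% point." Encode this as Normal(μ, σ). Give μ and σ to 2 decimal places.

The p-quantile of Normal(μ,σ) is μ + z_p·σ, with z_{0.14} = -1.08 and z_{0.77} = 0.7388.
Eliminate σ: μ = (z₂·x₁ − z₁·x₂)/(z₂ − z₁) = (0.7388·1400 − (-1.08)·2000)/1.819 = 1756.31.
Then σ = (x₂ − x₁)/(z₂ − z₁) = (2000 − 1400)/1.819 = 329.82.

μ = 1756.31, σ = 329.82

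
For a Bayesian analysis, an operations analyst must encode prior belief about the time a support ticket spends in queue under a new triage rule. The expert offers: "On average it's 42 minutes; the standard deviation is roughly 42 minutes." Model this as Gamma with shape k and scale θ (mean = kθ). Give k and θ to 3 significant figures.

k ≈ 1, θ ≈ 42

For Gamma(k, scale θ): mean = kθ, variance = kθ², so CV = 1/√k.
CV = SD/mean = 42/42 = 1, hence k = 1/CV² = 1.
Then θ = mean/k = 42/1 = 42.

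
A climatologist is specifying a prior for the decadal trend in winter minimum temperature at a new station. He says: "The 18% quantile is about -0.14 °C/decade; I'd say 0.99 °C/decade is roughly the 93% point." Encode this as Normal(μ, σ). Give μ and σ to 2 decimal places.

For Normal(μ,σ), the p-quantile is μ + z_p·σ. Here z_{0.18} = -0.9154, z_{0.93} = 1.476.
So -0.14 = μ − 0.9154σ and 0.99 = μ + 1.476σ.
Subtracting: σ = (0.99 − -0.14)/(1.476 − (-0.9154)) = 0.47.
Then μ = -0.14 − (-0.9154)·0.47 = 0.29.

μ = 0.29, σ = 0.47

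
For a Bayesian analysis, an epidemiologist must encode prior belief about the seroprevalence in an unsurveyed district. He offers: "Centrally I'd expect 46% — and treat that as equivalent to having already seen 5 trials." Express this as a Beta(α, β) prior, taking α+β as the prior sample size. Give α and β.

α = 2.3, β = 2.7

Under the effective-sample-size interpretation, Beta(α, β) has prior mean α/(α+β) and prior sample size α+β.
So α+β = 5 and α/(α+β) = 0.46, giving α = 0.46·5 = 2.3 and β = 5 − 2.3 = 2.7.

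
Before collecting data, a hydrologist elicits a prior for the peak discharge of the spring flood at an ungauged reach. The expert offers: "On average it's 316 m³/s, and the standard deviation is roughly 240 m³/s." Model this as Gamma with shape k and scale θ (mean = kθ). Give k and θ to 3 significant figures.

k ≈ 1.73, θ ≈ 182

For Gamma(k, scale θ): mean = kθ, variance = kθ², so CV = 1/√k.
CV = SD/mean = 240/316 = 0.7595, hence k = 1/CV² = 1.73.
Then θ = mean/k = 316/1.73 = 182.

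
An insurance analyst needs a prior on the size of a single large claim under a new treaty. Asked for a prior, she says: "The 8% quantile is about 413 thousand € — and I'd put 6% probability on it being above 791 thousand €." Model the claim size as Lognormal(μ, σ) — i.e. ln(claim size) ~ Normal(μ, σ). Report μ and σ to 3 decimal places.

If T ~ Lognormal(μ,σ) then ln T ~ Normal(μ,σ), so the p-quantile of ln T is μ + z_p·σ.
ln(413) = 6.023 and ln(791) = 6.673; z_{0.08} = -1.405, z_{0.94} = 1.555.
σ = (6.673 − 6.023)/(1.555 − (-1.405)) = 0.220.
μ = 6.023 − (-1.405)·0.220 = 6.332.

μ ≈ 6.332, σ ≈ 0.220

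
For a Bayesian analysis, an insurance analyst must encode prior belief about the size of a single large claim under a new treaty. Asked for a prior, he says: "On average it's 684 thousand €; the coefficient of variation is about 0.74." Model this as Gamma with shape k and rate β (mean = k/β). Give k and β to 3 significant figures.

For Gamma(k, rate β): mean = k/β, variance = k/β², so CV = 1/√k.
CV = 0.74, hence k = 1/CV² = 1.83.
Then β = k/mean = 1.83/684 = 0.00267.

k ≈ 1.83, β ≈ 0.00267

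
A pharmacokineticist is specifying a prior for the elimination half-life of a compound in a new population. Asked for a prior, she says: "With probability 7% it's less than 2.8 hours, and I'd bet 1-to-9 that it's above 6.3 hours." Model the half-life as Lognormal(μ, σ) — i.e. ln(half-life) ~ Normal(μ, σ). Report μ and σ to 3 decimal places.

If T ~ Lognormal(μ,σ) then ln T ~ Normal(μ,σ), so the p-quantile of ln T is μ + z_p·σ.
ln(2.8) = 1.03 and ln(6.3) = 1.841; z_{0.07} = -1.476, z_{0.9} = 1.282.
σ = (1.841 − 1.03)/(1.282 − (-1.476)) = 0.294.
μ = 1.03 − (-1.476)·0.294 = 1.464.

μ ≈ 1.464, σ ≈ 0.294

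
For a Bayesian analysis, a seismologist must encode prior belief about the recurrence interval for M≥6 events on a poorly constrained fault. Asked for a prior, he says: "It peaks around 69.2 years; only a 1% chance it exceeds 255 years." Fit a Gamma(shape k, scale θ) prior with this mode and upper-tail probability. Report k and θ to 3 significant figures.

Gamma(k,θ) with k>1 has mode (k−1)θ, so θ = 69.2/(k−1).
Need P(X < 255) = 0.99 with θ tied to k this way. Start at k = 2, θ = 69.2: P(X<255) ≈ 0.882.
Too low — raise k to concentrate. Iterating converges to k ≈ 3.51.
Then θ = 69.2/(3.51−1) ≈ 27.5.

k ≈ 3.51, θ ≈ 27.5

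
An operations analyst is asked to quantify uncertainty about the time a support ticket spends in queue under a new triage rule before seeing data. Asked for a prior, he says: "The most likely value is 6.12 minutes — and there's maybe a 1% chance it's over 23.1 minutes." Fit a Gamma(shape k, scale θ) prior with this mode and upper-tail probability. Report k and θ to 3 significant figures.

Gamma(k,θ) with k>1 has mode (k−1)θ, so θ = 6.12/(k−1).
Need P(X < 23.1) = 0.99 with θ tied to k this way. Start at k = 2, θ = 6.12: P(X<23.1) ≈ 0.890.
Too low — raise k to concentrate. Iterating converges to k ≈ 3.41.
Then θ = 6.12/(3.41−1) ≈ 2.54.

k ≈ 3.41, θ ≈ 2.54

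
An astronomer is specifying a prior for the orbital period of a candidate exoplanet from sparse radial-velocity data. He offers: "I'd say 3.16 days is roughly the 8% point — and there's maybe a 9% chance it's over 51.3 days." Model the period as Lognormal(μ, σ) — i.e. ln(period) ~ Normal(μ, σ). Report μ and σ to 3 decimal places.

μ ≈ 2.577, σ ≈ 1.015

If T ~ Lognormal(μ,σ) then ln T ~ Normal(μ,σ), so the p-quantile of ln T is μ + z_p·σ.
ln(3.16) = 1.151 and ln(51.3) = 3.938; z_{0.08} = -1.405, z_{0.91} = 1.341.
σ = (3.938 − 1.151)/(1.341 − (-1.405)) = 1.015.
μ = 1.151 − (-1.405)·1.015 = 2.577.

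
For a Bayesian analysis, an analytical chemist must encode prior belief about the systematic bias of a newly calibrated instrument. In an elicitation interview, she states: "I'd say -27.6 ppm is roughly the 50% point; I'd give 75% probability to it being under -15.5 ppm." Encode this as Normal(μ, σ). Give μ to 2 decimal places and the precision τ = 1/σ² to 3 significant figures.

For Normal(μ,σ), the p-quantile is μ + z_p·σ. Here z_{0.5} = 0, z_{0.75} = 0.6745.
So -27.6 = μ + 0σ and -15.5 = μ + 0.6745σ.
Subtracting: σ = (-15.5 − -27.6)/(0.6745 − (0)) = 17.94.
Then μ = -27.6 − (0)·17.94 = -27.60.
Precision τ = 1/σ² = 1/17.94² = 0.00311.

μ = -27.60, τ = 0.00311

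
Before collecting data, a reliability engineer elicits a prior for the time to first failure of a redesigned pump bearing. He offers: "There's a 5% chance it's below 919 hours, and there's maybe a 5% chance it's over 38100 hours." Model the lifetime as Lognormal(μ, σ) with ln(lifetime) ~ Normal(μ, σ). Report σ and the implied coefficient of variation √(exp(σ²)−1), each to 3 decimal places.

σ ≈ 1.132, CV ≈ 1.614

If T ~ Lognormal(μ,σ) then ln T ~ Normal(μ,σ), so the p-quantile of ln T is μ + z_p·σ.
ln(919) = 6.823 and ln(38100) = 10.55; z_{0.05} = -1.645, z_{0.95} = 1.645.
σ = (10.55 − 6.823)/(1.645 − (-1.645)) = 1.132.
μ = 6.823 − (-1.645)·1.132 = 8.686.
CV = √(exp(σ²)−1) = √(exp(1.2819)−1) = 1.614.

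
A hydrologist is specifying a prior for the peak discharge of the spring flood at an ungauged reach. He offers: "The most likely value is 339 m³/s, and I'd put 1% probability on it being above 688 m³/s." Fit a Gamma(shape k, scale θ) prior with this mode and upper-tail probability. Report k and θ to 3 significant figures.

Gamma(k,θ) with k>1 has mode (k−1)θ, so θ = 339/(k−1).
Need P(X < 688) = 0.99 with θ tied to k this way. Start at k = 2, θ = 339: P(X<688) ≈ 0.602.
Too low — raise k to concentrate. Iterating converges to k ≈ 10.8.
Then θ = 339/(10.8−1) ≈ 34.7.

k ≈ 10.8, θ ≈ 34.7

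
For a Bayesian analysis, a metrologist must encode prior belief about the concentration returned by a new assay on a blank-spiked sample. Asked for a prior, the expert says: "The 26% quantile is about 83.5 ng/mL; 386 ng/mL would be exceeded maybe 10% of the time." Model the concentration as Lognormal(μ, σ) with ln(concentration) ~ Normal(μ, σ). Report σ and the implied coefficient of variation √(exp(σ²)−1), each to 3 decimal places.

If T ~ Lognormal(μ,σ) then ln T ~ Normal(μ,σ), so the p-quantile of ln T is μ + z_p·σ.
ln(83.5) = 4.425 and ln(386) = 5.956; z_{0.26} = -0.6433, z_{0.9} = 1.282.
σ = (5.956 − 4.425)/(1.282 − (-0.6433)) = 0.795.
μ = 4.425 − (-0.6433)·0.795 = 4.937.
CV = √(exp(σ²)−1) = √(exp(0.6326)−1) = 0.939.

σ ≈ 0.795, CV ≈ 0.939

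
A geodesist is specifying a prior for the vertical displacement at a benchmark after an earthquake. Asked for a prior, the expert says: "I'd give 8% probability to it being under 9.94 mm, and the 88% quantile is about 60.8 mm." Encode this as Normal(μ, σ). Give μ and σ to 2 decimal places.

For Normal(μ,σ), the p-quantile is μ + z_p·σ. Here z_{0.08} = -1.405, z_{0.88} = 1.175.
So 9.94 = μ − 1.405σ and 60.8 = μ + 1.175σ.
Subtracting: σ = (60.8 − 9.94)/(1.175 − (-1.405)) = 19.71.
Then μ = 9.94 − (-1.405)·19.71 = 37.64.

μ = 37.64, σ = 19.71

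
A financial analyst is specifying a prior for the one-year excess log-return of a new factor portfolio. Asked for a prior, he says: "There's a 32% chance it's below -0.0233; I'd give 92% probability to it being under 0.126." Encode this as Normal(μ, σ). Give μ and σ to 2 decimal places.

μ = 0.01, σ = 0.08

The p-quantile of Normal(μ,σ) is μ + z_p·σ, with z_{0.32} = -0.4677 and z_{0.92} = 1.405.
Eliminate σ: μ = (z₂·x₁ − z₁·x₂)/(z₂ − z₁) = (1.405·-0.0233 − (-0.4677)·0.126)/1.873 = 0.01.
Then σ = (x₂ − x₁)/(z₂ − z₁) = (0.126 − -0.0233)/1.873 = 0.08.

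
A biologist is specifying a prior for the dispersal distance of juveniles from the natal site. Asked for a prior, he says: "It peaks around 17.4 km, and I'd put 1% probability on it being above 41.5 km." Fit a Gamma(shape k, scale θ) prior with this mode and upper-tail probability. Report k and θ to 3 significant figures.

k ≈ 7.28, θ ≈ 2.77

Gamma(k,θ) with k>1 has mode (k−1)θ, so θ = 17.4/(k−1).
Need P(X < 41.5) = 0.99 with θ tied to k this way. Start at k = 2, θ = 17.4: P(X<41.5) ≈ 0.688.
Too low — raise k to concentrate. Iterating converges to k ≈ 7.28.
Then θ = 17.4/(7.28−1) ≈ 2.77.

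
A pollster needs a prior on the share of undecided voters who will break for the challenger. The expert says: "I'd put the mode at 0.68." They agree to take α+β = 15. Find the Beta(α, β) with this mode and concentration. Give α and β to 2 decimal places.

α = 9.84, β = 5.16

For α,β > 1 the Beta mode is (α−1)/(α+β−2). With α+β = 15, the mode is (α−1)/13.
Set (α−1)/13 = 0.68 → α = 1 + 0.68·13 = 9.84.
β = 15 − α = 5.16.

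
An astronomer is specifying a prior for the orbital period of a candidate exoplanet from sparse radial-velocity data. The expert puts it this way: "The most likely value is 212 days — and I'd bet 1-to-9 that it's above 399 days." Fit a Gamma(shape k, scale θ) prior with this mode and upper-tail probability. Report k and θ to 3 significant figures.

Gamma(k,θ) with k>1 has mode (k−1)θ, so θ = 212/(k−1).
Need P(X < 399) = 0.9 with θ tied to k this way. Start at k = 2, θ = 212: P(X<399) ≈ 0.561.
Too low — raise k to concentrate. Iterating converges to k ≈ 5.78.
Then θ = 212/(5.78−1) ≈ 44.4.

k ≈ 5.78, θ ≈ 44.4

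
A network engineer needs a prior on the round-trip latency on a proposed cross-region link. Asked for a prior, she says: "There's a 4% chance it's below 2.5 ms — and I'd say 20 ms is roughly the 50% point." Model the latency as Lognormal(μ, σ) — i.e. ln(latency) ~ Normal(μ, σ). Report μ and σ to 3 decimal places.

If T ~ Lognormal(μ,σ) then ln T ~ Normal(μ,σ), so the p-quantile of ln T is μ + z_p·σ.
ln(2.5) = 0.9163 and ln(20) = 2.996; z_{0.04} = -1.751, z_{0.5} = 0.
σ = (2.996 − 0.9163)/(0 − (-1.751)) = 1.188.
μ = 0.9163 − (-1.751)·1.188 = 2.996.

μ ≈ 2.996, σ ≈ 1.188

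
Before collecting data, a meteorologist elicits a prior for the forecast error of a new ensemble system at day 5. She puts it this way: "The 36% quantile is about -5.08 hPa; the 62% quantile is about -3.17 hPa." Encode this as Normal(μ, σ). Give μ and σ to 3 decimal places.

The p-quantile of Normal(μ,σ) is μ + z_p·σ, with z_{0.36} = -0.3585 and z_{0.62} = 0.3055.
Eliminate σ: μ = (z₂·x₁ − z₁·x₂)/(z₂ − z₁) = (0.3055·-5.08 − (-0.3585)·-3.17)/0.6639 = -4.049.
Then σ = (x₂ − x₁)/(z₂ − z₁) = (-3.17 − -5.08)/0.6639 = 2.877.

μ = -4.049, σ = 2.877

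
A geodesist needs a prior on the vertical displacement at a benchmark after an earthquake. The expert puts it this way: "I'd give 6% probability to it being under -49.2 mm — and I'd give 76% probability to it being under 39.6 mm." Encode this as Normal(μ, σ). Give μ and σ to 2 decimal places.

μ = 11.86, σ = 39.27

For Normal(μ,σ), the p-quantile is μ + z_p·σ. Here z_{0.06} = -1.555, z_{0.76} = 0.7063.
So -49.2 = μ − 1.555σ and 39.6 = μ + 0.7063σ.
Subtracting: σ = (39.6 − -49.2)/(0.7063 − (-1.555)) = 39.27.
Then μ = -49.2 − (-1.555)·39.27 = 11.86.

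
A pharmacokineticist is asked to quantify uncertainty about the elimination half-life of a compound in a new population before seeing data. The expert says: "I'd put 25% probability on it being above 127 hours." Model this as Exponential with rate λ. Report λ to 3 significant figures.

P(T > 127.0) = e^(−λ·127.0) = 0.25, so λ = −ln(0.25)/127.0 = 0.0109.

λ ≈ 0.0109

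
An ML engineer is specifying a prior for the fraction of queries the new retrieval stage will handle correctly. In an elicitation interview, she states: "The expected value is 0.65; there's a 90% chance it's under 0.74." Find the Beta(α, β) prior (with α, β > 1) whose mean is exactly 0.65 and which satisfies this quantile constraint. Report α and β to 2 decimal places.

With mean 0.65 fixed, write α = 0.65s, β = 0.35s where s = α+β.
Need P(θ < 0.74) = 0.9 under Beta(0.65s, 0.35s). Normal approximation: (q−m)/√(m(1−m)/s) ≈ z_{0.9} = 1.28, so s ≈ 0.65·0.35·(1.28)²/(0.74−0.65)² = 46.1.
At s = 46.1: P(θ<0.74) ≈ 0.905. Adjusting to match 0.9 gives s ≈ 44.18.
So α = 0.65·44.18 ≈ 28.71, β = 0.35·44.18 ≈ 15.46.

α ≈ 28.71, β ≈ 15.46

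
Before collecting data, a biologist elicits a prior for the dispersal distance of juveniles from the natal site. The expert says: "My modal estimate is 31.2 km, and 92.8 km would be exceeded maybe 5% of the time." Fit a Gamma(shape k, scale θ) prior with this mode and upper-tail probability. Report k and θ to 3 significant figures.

k ≈ 3.23, θ ≈ 14

Gamma(k,θ) with k>1 has mode (k−1)θ, so θ = 31.2/(k−1).
Need P(X < 92.8) = 0.95 with θ tied to k this way. Start at k = 2, θ = 31.2: P(X<92.8) ≈ 0.797.
Too low — raise k to concentrate. Iterating converges to k ≈ 3.23.
Then θ = 31.2/(3.23−1) ≈ 14.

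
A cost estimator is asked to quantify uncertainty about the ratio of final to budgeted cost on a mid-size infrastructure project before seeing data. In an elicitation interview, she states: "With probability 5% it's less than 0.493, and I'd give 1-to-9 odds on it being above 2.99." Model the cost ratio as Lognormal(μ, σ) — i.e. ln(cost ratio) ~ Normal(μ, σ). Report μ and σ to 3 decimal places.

μ ≈ 0.306, σ ≈ 0.616

If T ~ Lognormal(μ,σ) then ln T ~ Normal(μ,σ), so the p-quantile of ln T is μ + z_p·σ.
ln(0.493) = -0.7072 and ln(2.99) = 1.095; z_{0.05} = -1.645, z_{0.9} = 1.282.
σ = (1.095 − -0.7072)/(1.282 − (-1.645)) = 0.616.
μ = -0.7072 − (-1.645)·0.616 = 0.306.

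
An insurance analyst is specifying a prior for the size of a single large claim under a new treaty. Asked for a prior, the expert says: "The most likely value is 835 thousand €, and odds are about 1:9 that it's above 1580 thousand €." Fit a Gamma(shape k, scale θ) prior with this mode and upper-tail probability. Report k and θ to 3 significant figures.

Gamma(k,θ) with k>1 has mode (k−1)θ, so θ = 835/(k−1).
Need P(X < 1580) = 0.9 with θ tied to k this way. Start at k = 2, θ = 835: P(X<1580) ≈ 0.564.
Too low — raise k to concentrate. Iterating converges to k ≈ 5.7.
Then θ = 835/(5.7−1) ≈ 178.

k ≈ 5.7, θ ≈ 178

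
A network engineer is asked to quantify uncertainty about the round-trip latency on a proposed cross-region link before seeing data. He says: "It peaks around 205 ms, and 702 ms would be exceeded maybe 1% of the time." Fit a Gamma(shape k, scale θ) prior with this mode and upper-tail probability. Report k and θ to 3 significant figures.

Gamma(k,θ) with k>1 has mode (k−1)θ, so θ = 205/(k−1).
Need P(X < 702) = 0.99 with θ tied to k this way. Start at k = 2, θ = 205: P(X<702) ≈ 0.856.
Too low — raise k to concentrate. Iterating converges to k ≈ 3.88.
Then θ = 205/(3.88−1) ≈ 71.3.

k ≈ 3.88, θ ≈ 71.3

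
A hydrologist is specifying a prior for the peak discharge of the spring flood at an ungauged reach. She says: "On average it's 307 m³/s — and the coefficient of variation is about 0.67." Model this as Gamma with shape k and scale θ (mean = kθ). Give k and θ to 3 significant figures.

For Gamma(k, scale θ): mean = kθ, variance = kθ², so CV = 1/√k.
CV = 0.67, hence k = 1/CV² = 2.23.
Then θ = mean/k = 307/2.23 = 138.

k ≈ 2.23, θ ≈ 138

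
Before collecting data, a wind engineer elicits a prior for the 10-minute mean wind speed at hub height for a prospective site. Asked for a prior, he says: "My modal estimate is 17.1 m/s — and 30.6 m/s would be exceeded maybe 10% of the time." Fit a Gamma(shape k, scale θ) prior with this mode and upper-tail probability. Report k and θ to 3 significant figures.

k ≈ 6.62, θ ≈ 3.04

Gamma(k,θ) with k>1 has mode (k−1)θ, so θ = 17.1/(k−1).
Need P(X < 30.6) = 0.9 with θ tied to k this way. Start at k = 2, θ = 17.1: P(X<30.6) ≈ 0.534.
Too low — raise k to concentrate. Iterating converges to k ≈ 6.62.
Then θ = 17.1/(6.62−1) ≈ 3.04.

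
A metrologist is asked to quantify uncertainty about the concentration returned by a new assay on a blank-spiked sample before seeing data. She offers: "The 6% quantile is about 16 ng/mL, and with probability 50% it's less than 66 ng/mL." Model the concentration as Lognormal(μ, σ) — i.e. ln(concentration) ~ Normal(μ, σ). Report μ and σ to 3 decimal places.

μ ≈ 4.190, σ ≈ 0.911

If T ~ Lognormal(μ,σ) then ln T ~ Normal(μ,σ), so the p-quantile of ln T is μ + z_p·σ.
ln(16) = 2.773 and ln(66) = 4.19; z_{0.06} = -1.555, z_{0.5} = 0.
σ = (4.19 − 2.773)/(0 − (-1.555)) = 0.911.
μ = 2.773 − (-1.555)·0.911 = 4.190.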